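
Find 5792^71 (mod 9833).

71 in binary is 1000111, i.e. 71 = 64 + 4 + 2 + 1.
5792^1 ≡ 5792 (mod 9833)
5792^2 ≡ 5792^2 = 33547264 ≡ 6901 (mod 9833)
5792^4 ≡ 6901^2 = 47623801 ≡ 2582 (mod 9833)
5792^8 ≡ 2582^2 = 6666724 ≡ 9783 (mod 9833)
5792^16 ≡ 9783^2 = 95707089 ≡ 2500 (mod 9833)
5792^32 ≡ 2500^2 = 6250000 ≡ 6045 (mod 9833)
5792^64 ≡ 6045^2 = 36542025 ≡ 2597 (mod 9833)
5792^71 = 5792^64 · 5792^4 · 5792^2 · 5792^1 ≡ 2597 · 2582 · 6901 · 5792 (mod 9833).
Accumulate the product:
2597 · 2582 = 6705454 ≡ 9181
9181 · 6901 = 63358081 ≡ 4062
4062 · 5792 = 23527104 ≡ 6568

6568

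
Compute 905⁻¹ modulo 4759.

1688

4759 = 5·905 + 234
905 = 3·234 + 203
234 = 1·203 + 31
203 = 6·31 + 17
31 = 1·17 + 14
17 = 1·14 + 3
14 = 4·3 + 2
3 = 1·2 + 1
2 = 2·1 + 0
gcd(905, 4759) = 1, so the inverse exists.
Back-substitute for 1:
1 = 1·3 − 1·2
  = −1·14 + 5·3
  = 5·17 − 6·14
  = −6·31 + 11·17
  = 11·203 − 72·31
  = −72·234 + 83·203
  = 83·905 − 321·234
  = −321·4759 + 1688·905
So 905⁻¹ ≡ 1688 (mod 4759).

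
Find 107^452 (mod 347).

Using repeated squaring:
107^1 ≡ 107 (mod 347)
107^2 ≡ 107^2 = 11449 ≡ 345 (mod 347)
107^4 ≡ 345^2 = 119025 ≡ 4 (mod 347)
107^8 ≡ 4^2 = 16 (mod 347)
107^16 ≡ 16^2 = 256 (mod 347)
107^32 ≡ 256^2 = 65536 ≡ 300 (mod 347)
107^64 ≡ 300^2 = 90000 ≡ 127 (mod 347)
107^128 ≡ 127^2 = 16129 ≡ 167 (mod 347)
107^256 ≡ 167^2 = 27889 ≡ 129 (mod 347)
107^452 = 107^256 × 107^128 × 107^64 × 107^4 ≡ 129 × 167 × 127 × 4 (mod 347).
Accumulate the product:
129 × 167 = 21543 ≡ 29
29 × 127 = 3683 ≡ 213
213 × 4 = 852 ≡ 158

158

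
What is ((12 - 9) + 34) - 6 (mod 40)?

12 - 9 = 3
3 + 34 = 37
37 - 6 = 31

31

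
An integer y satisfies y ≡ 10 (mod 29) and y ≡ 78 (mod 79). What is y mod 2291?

29⁻¹ mod 79: 29·30 ≡ 1 (mod 79), so 29⁻¹ ≡ 30.
y = 10 + 29·((78 − 10)·30 mod 79) = 10 + 29·65 = 1895.

1895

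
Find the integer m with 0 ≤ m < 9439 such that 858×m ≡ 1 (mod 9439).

9428

9439 = 11·858 + 1
858 = 858·1 + 0
gcd(858, 9439) = 1, so the inverse exists.
Bézout: 1 = 1·9439 − 11·858.
So 858⁻¹ ≡ −11 ≡ 9428 (mod 9439).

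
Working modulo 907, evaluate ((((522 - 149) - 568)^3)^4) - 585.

109

522 - 149 = 373
373 - 568 = -195 ≡ 712 (mod 907)
(712)^3 ≡ 757 (mod 907)
(757)^4 ≡ 694 (mod 907)
694 - 585 = 109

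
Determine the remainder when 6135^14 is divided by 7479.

Using repeated squaring:
6135^1 ≡ 6135 (mod 7479)
6135^2 ≡ 6135^2 = 37638225 ≡ 3897 (mod 7479)
6135^4 ≡ 3897^2 = 15186609 ≡ 4239 (mod 7479)
6135^8 ≡ 4239^2 = 17969121 ≡ 4563 (mod 7479)
6135^14 = 6135^8 · 6135^4 · 6135^2 ≡ 4563 · 4239 · 3897 (mod 7479).
Accumulate the product:
4563 · 4239 = 19342557 ≡ 1863
1863 · 3897 = 7260111 ≡ 5481

5481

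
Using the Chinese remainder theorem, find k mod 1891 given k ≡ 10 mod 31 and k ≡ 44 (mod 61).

31⁻¹ mod 61: 31*2 ≡ 1 (mod 61), so 31⁻¹ ≡ 2.
k = 10 + 31*((44 − 10)*2 mod 61) = 10 + 31*7 = 227.

227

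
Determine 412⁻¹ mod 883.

Run the extended Euclidean algorithm:
883 = 2*412 + 59
412 = 6*59 + 58
59 = 1*58 + 1
58 = 58*1 + 0
gcd(412, 883) = 1, so the inverse exists.
Back-substitute for 1:
1 = 1*59 − 1*58
  = −1*412 + 7*59
  = 7*883 − 15*412
So 412⁻¹ ≡ −15 ≡ 868 (mod 883).

868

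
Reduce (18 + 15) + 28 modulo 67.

18 + 15 = 33
33 + 28 = 61

61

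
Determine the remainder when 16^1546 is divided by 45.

16

By square-and-multiply:
1546 in binary is 11000001010, i.e. 1546 = 1024 + 512 + 8 + 2.
16^1 ≡ 16 (mod 45)
16^2 ≡ 16^2 = 256 ≡ 31 (mod 45)
16^4 ≡ 31^2 = 961 ≡ 16 (mod 45)
16^8 ≡ 16^2 = 256 ≡ 31 (mod 45)
16^16 ≡ 31^2 = 961 ≡ 16 (mod 45)
16^32 ≡ 16^2 = 256 ≡ 31 (mod 45)
16^64 ≡ 31^2 = 961 ≡ 16 (mod 45)
16^128 ≡ 16^2 = 256 ≡ 31 (mod 45)
16^256 ≡ 31^2 = 961 ≡ 16 (mod 45)
16^512 ≡ 16^2 = 256 ≡ 31 (mod 45)
16^1024 ≡ 31^2 = 961 ≡ 16 (mod 45)
16^1546 = 16^1024 × 16^512 × 16^8 × 16^2 ≡ 16 × 31 × 31 × 31 (mod 45).
Accumulate the product:
16 × 31 = 496 ≡ 1
1 × 31 = 31
31 × 31 = 961 ≡ 16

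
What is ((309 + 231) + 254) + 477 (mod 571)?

309 + 231 = 540
540 + 254 = 794 ≡ 223 (mod 571)
223 + 477 = 700 ≡ 129 (mod 571)

129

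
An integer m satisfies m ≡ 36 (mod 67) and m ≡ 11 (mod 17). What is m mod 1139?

67⁻¹ mod 17: 67*16 ≡ 1 (mod 17), so 67⁻¹ ≡ 16.
m = 36 + 67*((11 − 36)*16 mod 17) = 36 + 67*8 = 572.

572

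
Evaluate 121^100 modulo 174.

Using repeated squaring:
100 in binary is 1100100, i.e. 100 = 64 + 32 + 4.
121^1 ≡ 121 (mod 174)
121^2 ≡ 121^2 = 14641 ≡ 25 (mod 174)
121^4 ≡ 25^2 = 625 ≡ 103 (mod 174)
121^8 ≡ 103^2 = 10609 ≡ 169 (mod 174)
121^16 ≡ 169^2 = 28561 ≡ 25 (mod 174)
121^32 ≡ 25^2 = 625 ≡ 103 (mod 174)
121^64 ≡ 103^2 = 10609 ≡ 169 (mod 174)
121^100 = 121^64 × 121^32 × 121^4 ≡ 169 × 103 × 103 (mod 174).
Accumulate the product:
169 × 103 = 17407 ≡ 7
7 × 103 = 721 ≡ 25

25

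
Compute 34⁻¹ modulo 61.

By the extended Euclidean algorithm:
61 = 1·34 + 27
34 = 1·27 + 7
27 = 3·7 + 6
7 = 1·6 + 1
6 = 6·1 + 0
gcd(34, 61) = 1, so the inverse exists.
Bézout: 1 = −5·61 + 9·34.
So 34⁻¹ ≡ 9 (mod 61).

9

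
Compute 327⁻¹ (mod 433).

241

433 = 1·327 + 106
327 = 3·106 + 9
106 = 11·9 + 7
9 = 1·7 + 2
7 = 3·2 + 1
2 = 2·1 + 0
gcd(327, 433) = 1, so the inverse exists.
Back-substitute for 1:
1 = 1·7 − 3·2
  = −3·9 + 4·7
  = 4·106 − 47·9
  = −47·327 + 145·106
  = 145·433 − 192·327
So 327⁻¹ ≡ −192 ≡ 241 (mod 433).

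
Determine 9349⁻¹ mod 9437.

Run the extended Euclidean algorithm:
9437 = 1·9349 + 88
9349 = 106·88 + 21
88 = 4·21 + 4
21 = 5·4 + 1
4 = 4·1 + 0
gcd(9349, 9437) = 1, so the inverse exists.
Bézout: 1 = −2231·9437 + 2252·9349.
So 9349⁻¹ ≡ 2252 (mod 9437).

2252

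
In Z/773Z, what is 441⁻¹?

773 = 1*441 + 332
441 = 1*332 + 109
332 = 3*109 + 5
109 = 21*5 + 4
5 = 1*4 + 1
4 = 4*1 + 0
gcd(441, 773) = 1, so the inverse exists.
Back-substitute for 1:
1 = 1*5 − 1*4
  = −1*109 + 22*5
  = 22*332 − 67*109
  = −67*441 + 89*332
  = 89*773 − 156*441
So 441⁻¹ ≡ −156 ≡ 617 (mod 773).

617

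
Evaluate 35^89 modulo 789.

8

Compute successive squares:
89 in binary is 1011001, i.e. 89 = 64 + 16 + 8 + 1.
35^1 ≡ 35 (mod 789)
35^2 ≡ 35^2 = 1225 ≡ 436 (mod 789)
35^4 ≡ 436^2 = 190096 ≡ 736 (mod 789)
35^8 ≡ 736^2 = 541696 ≡ 442 (mod 789)
35^16 ≡ 442^2 = 195364 ≡ 481 (mod 789)
35^32 ≡ 481^2 = 231361 ≡ 184 (mod 789)
35^64 ≡ 184^2 = 33856 ≡ 718 (mod 789)
35^89 = 35^64 × 35^16 × 35^8 × 35^1 ≡ 718 × 481 × 442 × 35 (mod 789).
Accumulate the product:
718 × 481 = 345358 ≡ 565
565 × 442 = 249730 ≡ 406
406 × 35 = 14210 ≡ 8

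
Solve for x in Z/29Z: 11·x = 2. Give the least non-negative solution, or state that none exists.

gcd(11, 29) = 1, so a unique solution mod 29 exists.
11⁻¹ ≡ 8 (mod 29).
x ≡ 8·2 ≡ 16 (mod 29).

16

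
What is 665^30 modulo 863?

589

Using repeated squaring:
30 in binary is 11110, i.e. 30 = 16 + 8 + 4 + 2.
665^1 ≡ 665 (mod 863)
665^2 ≡ 665^2 = 442225 ≡ 369 (mod 863)
665^4 ≡ 369^2 = 136161 ≡ 670 (mod 863)
665^8 ≡ 670^2 = 448900 ≡ 140 (mod 863)
665^16 ≡ 140^2 = 19600 ≡ 614 (mod 863)
665^30 = 665^16 * 665^8 * 665^4 * 665^2 ≡ 614 * 140 * 670 * 369 (mod 863).
Accumulate the product:
614 * 140 = 85960 ≡ 523
523 * 670 = 350410 ≡ 32
32 * 369 = 11808 ≡ 589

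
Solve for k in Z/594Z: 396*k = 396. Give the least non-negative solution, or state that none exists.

gcd(396, 594) = 198, and 198 | 396, so solutions exist.
Divide through by 198: 2*k ≡ 2 (mod 3).
2⁻¹ ≡ 2 (mod 3).
k ≡ 2*2 ≡ 1 (mod 3).
The smallest non-negative solution is k = 1.

1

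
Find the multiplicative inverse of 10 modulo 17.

12

17 = 1×10 + 7
10 = 1×7 + 3
7 = 2×3 + 1
3 = 3×1 + 0
gcd(10, 17) = 1, so the inverse exists.
Bézout: 1 = 3×17 − 5×10.
So 10⁻¹ ≡ −5 ≡ 12 (mod 17).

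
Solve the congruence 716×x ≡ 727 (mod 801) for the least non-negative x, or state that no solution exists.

293

gcd(716, 801) = 1, so a unique solution mod 801 exists.
716⁻¹ ≡ 245 (mod 801).
x ≡ 245×727 ≡ 293 (mod 801).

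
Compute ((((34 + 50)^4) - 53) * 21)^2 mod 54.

34 + 50 = 84 ≡ 30 (mod 54)
(30)^4 ≡ 0 (mod 54)
0 - 53 = -53 ≡ 1 (mod 54)
1 * 21 = 21
(21)^2 ≡ 9 (mod 54)

9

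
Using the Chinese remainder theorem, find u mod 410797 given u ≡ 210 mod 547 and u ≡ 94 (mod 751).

547⁻¹ mod 751: 547·335 ≡ 1 (mod 751), so 547⁻¹ ≡ 335.
u = 210 + 547·((94 − 210)·335 mod 751) = 210 + 547·192 = 105234.
Check: 105234 mod 547 = 210, 105234 mod 751 = 94. ✓

105234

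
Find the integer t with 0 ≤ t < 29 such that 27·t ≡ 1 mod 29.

Run the extended Euclidean algorithm:
29 = 1·27 + 2
27 = 13·2 + 1
2 = 2·1 + 0
gcd(27, 29) = 1, so the inverse exists.
Bézout: 1 = −13·29 + 14·27.
So 27⁻¹ ≡ 14 (mod 29).

14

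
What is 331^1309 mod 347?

Using repeated squaring:
1309 in binary is 10100011101, i.e. 1309 = 1024 + 256 + 16 + 8 + 4 + 1.
331^1 ≡ 331 (mod 347)
331^2 ≡ 331^2 = 109561 ≡ 256 (mod 347)
331^4 ≡ 256^2 = 65536 ≡ 300 (mod 347)
331^8 ≡ 300^2 = 90000 ≡ 127 (mod 347)
331^16 ≡ 127^2 = 16129 ≡ 167 (mod 347)
331^32 ≡ 167^2 = 27889 ≡ 129 (mod 347)
331^64 ≡ 129^2 = 16641 ≡ 332 (mod 347)
331^128 ≡ 332^2 = 110224 ≡ 225 (mod 347)
331^256 ≡ 225^2 = 50625 ≡ 310 (mod 347)
331^512 ≡ 310^2 = 96100 ≡ 328 (mod 347)
331^1024 ≡ 328^2 = 107584 ≡ 14 (mod 347)
331^1309 = 331^1024 × 331^256 × 331^16 × 331^8 × 331^4 × 331^1 ≡ 14 × 310 × 167 × 127 × 300 × 331 (mod 347).
Accumulate the product:
14 × 310 = 4340 ≡ 176
176 × 167 = 29392 ≡ 244
244 × 127 = 30988 ≡ 105
105 × 300 = 31500 ≡ 270
270 × 331 = 89370 ≡ 191

191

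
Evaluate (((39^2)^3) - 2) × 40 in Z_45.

(39)^2 ≡ 36 (mod 45)
(36)^3 ≡ 36 (mod 45)
36 - 2 = 34
34 × 40 = 1360 ≡ 10 (mod 45)

10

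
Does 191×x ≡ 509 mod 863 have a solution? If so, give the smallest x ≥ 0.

gcd(191, 863) = 1, so a unique solution mod 863 exists.
191⁻¹ ≡ 122 (mod 863).
x ≡ 122×509 ≡ 825 (mod 863).

825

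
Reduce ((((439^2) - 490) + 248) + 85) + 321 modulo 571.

(439)^2 ≡ 294 (mod 571)
294 - 490 = -196 ≡ 375 (mod 571)
375 + 248 = 623 ≡ 52 (mod 571)
52 + 85 = 137
137 + 321 = 458

458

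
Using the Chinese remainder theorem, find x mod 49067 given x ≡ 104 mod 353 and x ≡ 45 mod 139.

36463

353⁻¹ mod 139: 353·76 ≡ 1 (mod 139), so 353⁻¹ ≡ 76.
x = 104 + 353·((45 − 104)·76 mod 139) = 104 + 353·103 = 36463.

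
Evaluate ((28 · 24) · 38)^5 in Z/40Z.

28 · 24 = 672 ≡ 32 (mod 40)
32 · 38 = 1216 ≡ 16 (mod 40)
(16)^5 ≡ 16 (mod 40)

16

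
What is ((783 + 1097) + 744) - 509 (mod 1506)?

609

783 + 1097 = 1880 ≡ 374 (mod 1506)
374 + 744 = 1118
1118 - 509 = 609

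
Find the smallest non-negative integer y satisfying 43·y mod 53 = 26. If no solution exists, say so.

8

gcd(43, 53) = 1, so a unique solution mod 53 exists.
43⁻¹ ≡ 37 (mod 53).
y ≡ 37·26 ≡ 8 (mod 53).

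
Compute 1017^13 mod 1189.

594

Compute successive squares:
1017^1 ≡ 1017 (mod 1189)
1017^2 ≡ 1017^2 = 1034289 ≡ 1048 (mod 1189)
1017^4 ≡ 1048^2 = 1098304 ≡ 857 (mod 1189)
1017^8 ≡ 857^2 = 734449 ≡ 836 (mod 1189)
1017^13 = 1017^8 × 1017^4 × 1017^1 ≡ 836 × 857 × 1017 (mod 1189).
Accumulate the product:
836 × 857 = 716452 ≡ 674
674 × 1017 = 685458 ≡ 594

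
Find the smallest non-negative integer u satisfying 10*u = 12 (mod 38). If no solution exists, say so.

5

gcd(10, 38) = 2, and 2 | 12, so solutions exist.
Divide through by 2: 5*u ≡ 6 (mod 19).
5⁻¹ ≡ 4 (mod 19).
u ≡ 4*6 ≡ 5 (mod 19).
The smallest non-negative solution is u = 5.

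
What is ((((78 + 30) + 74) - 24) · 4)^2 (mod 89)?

81

78 + 30 = 108 ≡ 19 (mod 89)
19 + 74 = 93 ≡ 4 (mod 89)
4 - 24 = -20 ≡ 69 (mod 89)
69 · 4 = 276 ≡ 9 (mod 89)
(9)^2 ≡ 81 (mod 89)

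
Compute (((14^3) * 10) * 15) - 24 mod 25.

1

(14)^3 ≡ 19 (mod 25)
19 * 10 = 190 ≡ 15 (mod 25)
15 * 15 = 225 ≡ 0 (mod 25)
0 - 24 = -24 ≡ 1 (mod 25)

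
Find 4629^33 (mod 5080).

4709

33 in binary is 100001, i.e. 33 = 32 + 1.
4629^1 ≡ 4629 (mod 5080)
4629^2 ≡ 4629^2 = 21427641 ≡ 201 (mod 5080)
4629^4 ≡ 201^2 = 40401 ≡ 4841 (mod 5080)
4629^8 ≡ 4841^2 = 23435281 ≡ 1241 (mod 5080)
4629^16 ≡ 1241^2 = 1540081 ≡ 841 (mod 5080)
4629^32 ≡ 841^2 = 707281 ≡ 1161 (mod 5080)
4629^33 = 4629^32 * 4629^1 ≡ 1161 * 4629 (mod 5080).
1161 * 4629 = 5374269 ≡ 4709 (mod 5080).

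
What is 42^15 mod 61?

1

By square-and-multiply:
42^1 ≡ 42 (mod 61)
42^2 ≡ 42^2 = 1764 ≡ 56 (mod 61)
42^4 ≡ 56^2 = 3136 ≡ 25 (mod 61)
42^8 ≡ 25^2 = 625 ≡ 15 (mod 61)
42^15 = 42^8 · 42^4 · 42^2 · 42^1 ≡ 15 · 25 · 56 · 42 (mod 61).
Accumulate the product:
15 · 25 = 375 ≡ 9
9 · 56 = 504 ≡ 16
16 · 42 = 672 ≡ 1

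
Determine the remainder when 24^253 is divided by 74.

24

Using repeated squaring:
253 in binary is 11111101, i.e. 253 = 128 + 64 + 32 + 16 + 8 + 4 + 1.
24^1 ≡ 24 (mod 74)
24^2 ≡ 24^2 = 576 ≡ 58 (mod 74)
24^4 ≡ 58^2 = 3364 ≡ 34 (mod 74)
24^8 ≡ 34^2 = 1156 ≡ 46 (mod 74)
24^16 ≡ 46^2 = 2116 ≡ 44 (mod 74)
24^32 ≡ 44^2 = 1936 ≡ 12 (mod 74)
24^64 ≡ 12^2 = 144 ≡ 70 (mod 74)
24^128 ≡ 70^2 = 4900 ≡ 16 (mod 74)
24^253 = 24^128 × 24^64 × 24^32 × 24^16 × 24^8 × 24^4 × 24^1 ≡ 16 × 70 × 12 × 44 × 46 × 34 × 24 (mod 74).
Accumulate the product:
16 × 70 = 1120 ≡ 10
10 × 12 = 120 ≡ 46
46 × 44 = 2024 ≡ 26
26 × 46 = 1196 ≡ 12
12 × 34 = 408 ≡ 38
38 × 24 = 912 ≡ 24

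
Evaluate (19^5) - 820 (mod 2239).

1184

(19)^5 ≡ 2004 (mod 2239)
2004 - 820 = 1184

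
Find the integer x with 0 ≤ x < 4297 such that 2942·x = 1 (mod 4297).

1278

4297 = 1·2942 + 1355
2942 = 2·1355 + 232
1355 = 5·232 + 195
232 = 1·195 + 37
195 = 5·37 + 10
37 = 3·10 + 7
10 = 1·7 + 3
7 = 2·3 + 1
3 = 3·1 + 0
gcd(2942, 4297) = 1, so the inverse exists.
Back-substitute for 1:
1 = 1·7 − 2·3
  = −2·10 + 3·7
  = 3·37 − 11·10
  = −11·195 + 58·37
  = 58·232 − 69·195
  = −69·1355 + 403·232
  = 403·2942 − 875·1355
  = −875·4297 + 1278·2942
So 2942⁻¹ ≡ 1278 (mod 4297).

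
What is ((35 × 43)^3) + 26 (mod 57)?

52

35 × 43 = 1505 ≡ 23 (mod 57)
(23)^3 ≡ 26 (mod 57)
26 + 26 = 52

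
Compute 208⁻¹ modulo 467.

467 = 2*208 + 51
208 = 4*51 + 4
51 = 12*4 + 3
4 = 1*3 + 1
3 = 3*1 + 0
gcd(208, 467) = 1, so the inverse exists.
Back-substitute for 1:
1 = 1*4 − 1*3
  = −1*51 + 13*4
  = 13*208 − 53*51
  = −53*467 + 119*208
So 208⁻¹ ≡ 119 (mod 467).

119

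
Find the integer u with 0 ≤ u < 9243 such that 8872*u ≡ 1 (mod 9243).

7798

Run the extended Euclidean algorithm:
9243 = 1·8872 + 371
8872 = 23·371 + 339
371 = 1·339 + 32
339 = 10·32 + 19
32 = 1·19 + 13
19 = 1·13 + 6
13 = 2·6 + 1
6 = 6·1 + 0
gcd(8872, 9243) = 1, so the inverse exists.
Bézout: 1 = 1387·9243 − 1445·8872.
So 8872⁻¹ ≡ −1445 ≡ 7798 (mod 9243).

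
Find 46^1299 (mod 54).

1299 in binary is 10100010011, i.e. 1299 = 1024 + 256 + 16 + 2 + 1.
46^1 ≡ 46 (mod 54)
46^2 ≡ 46^2 = 2116 ≡ 10 (mod 54)
46^4 ≡ 10^2 = 100 ≡ 46 (mod 54)
46^8 ≡ 46^2 = 2116 ≡ 10 (mod 54)
46^16 ≡ 10^2 = 100 ≡ 46 (mod 54)
46^32 ≡ 46^2 = 2116 ≡ 10 (mod 54)
46^64 ≡ 10^2 = 100 ≡ 46 (mod 54)
46^128 ≡ 46^2 = 2116 ≡ 10 (mod 54)
46^256 ≡ 10^2 = 100 ≡ 46 (mod 54)
46^512 ≡ 46^2 = 2116 ≡ 10 (mod 54)
46^1024 ≡ 10^2 = 100 ≡ 46 (mod 54)
46^1299 = 46^1024 * 46^256 * 46^16 * 46^2 * 46^1 ≡ 46 * 46 * 46 * 10 * 46 (mod 54).
Accumulate the product:
46 * 46 = 2116 ≡ 10
10 * 46 = 460 ≡ 28
28 * 10 = 280 ≡ 10
10 * 46 = 460 ≡ 28

28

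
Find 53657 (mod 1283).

53657 = 41·1283 + 1054, so 53657 ≡ 1054 (mod 1283).

1054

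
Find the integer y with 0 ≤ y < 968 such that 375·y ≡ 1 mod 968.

111

By the extended Euclidean algorithm:
968 = 2×375 + 218
375 = 1×218 + 157
218 = 1×157 + 61
157 = 2×61 + 35
61 = 1×35 + 26
35 = 1×26 + 9
26 = 2×9 + 8
9 = 1×8 + 1
8 = 8×1 + 0
gcd(375, 968) = 1, so the inverse exists.
Bézout: 1 = −43×968 + 111×375.
So 375⁻¹ ≡ 111 (mod 968).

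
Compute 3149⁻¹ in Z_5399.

Apply the Euclidean algorithm and back-substitute:
5399 = 1·3149 + 2250
3149 = 1·2250 + 899
2250 = 2·899 + 452
899 = 1·452 + 447
452 = 1·447 + 5
447 = 89·5 + 2
5 = 2·2 + 1
2 = 2·1 + 0
gcd(3149, 5399) = 1, so the inverse exists.
Bézout: 1 = 1261·5399 − 2162·3149.
So 3149⁻¹ ≡ −2162 ≡ 3237 (mod 5399).

3237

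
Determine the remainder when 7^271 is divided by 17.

271 in binary is 100001111, i.e. 271 = 256 + 8 + 4 + 2 + 1.
7^1 ≡ 7 (mod 17)
7^2 ≡ 7^2 = 49 ≡ 15 (mod 17)
7^4 ≡ 15^2 = 225 ≡ 4 (mod 17)
7^8 ≡ 4^2 = 16 (mod 17)
7^16 ≡ 16^2 = 256 ≡ 1 (mod 17)
7^32 ≡ 1^2 = 1 (mod 17)
7^64 ≡ 1^2 = 1 (mod 17)
7^128 ≡ 1^2 = 1 (mod 17)
7^256 ≡ 1^2 = 1 (mod 17)
7^271 = 7^256 * 7^8 * 7^4 * 7^2 * 7^1 ≡ 1 * 16 * 4 * 15 * 7 (mod 17).
Accumulate the product:
1 * 16 = 16
16 * 4 = 64 ≡ 13
13 * 15 = 195 ≡ 8
8 * 7 = 56 ≡ 5

5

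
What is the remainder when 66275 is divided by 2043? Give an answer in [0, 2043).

899

66275 = 32·2043 + 899, so 66275 ≡ 899 (mod 2043).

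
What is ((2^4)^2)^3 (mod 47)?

(2)^4 ≡ 16 (mod 47)
(16)^2 ≡ 21 (mod 47)
(21)^3 ≡ 2 (mod 47)

2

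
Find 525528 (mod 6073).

525528 = 86·6073 + 3250, so 525528 ≡ 3250 (mod 6073).

3250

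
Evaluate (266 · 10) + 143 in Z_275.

266 · 10 = 2660 ≡ 185 (mod 275)
185 + 143 = 328 ≡ 53 (mod 275)

53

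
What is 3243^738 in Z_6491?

By square-and-multiply:
738 in binary is 1011100010, i.e. 738 = 512 + 128 + 64 + 32 + 2.
3243^1 ≡ 3243 (mod 6491)
3243^2 ≡ 3243^2 = 10517049 ≡ 1629 (mod 6491)
3243^4 ≡ 1629^2 = 2653641 ≡ 5313 (mod 6491)
3243^8 ≡ 5313^2 = 28227969 ≡ 5101 (mod 6491)
3243^16 ≡ 5101^2 = 26020201 ≡ 4273 (mod 6491)
3243^32 ≡ 4273^2 = 18258529 ≡ 5837 (mod 6491)
3243^64 ≡ 5837^2 = 34070569 ≡ 5801 (mod 6491)
3243^128 ≡ 5801^2 = 33651601 ≡ 2257 (mod 6491)
3243^256 ≡ 2257^2 = 5094049 ≡ 5105 (mod 6491)
3243^512 ≡ 5105^2 = 26061025 ≡ 6151 (mod 6491)
3243^738 = 3243^512 × 3243^128 × 3243^64 × 3243^32 × 3243^2 ≡ 6151 × 2257 × 5801 × 5837 × 1629 (mod 6491).
Accumulate the product:
6151 × 2257 = 13882807 ≡ 5049
5049 × 5801 = 29289249 ≡ 1857
1857 × 5837 = 10839309 ≡ 5830
5830 × 1629 = 9497070 ≡ 737

737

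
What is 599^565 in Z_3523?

565 in binary is 1000110101, i.e. 565 = 512 + 32 + 16 + 4 + 1.
599^1 ≡ 599 (mod 3523)
599^2 ≡ 599^2 = 358801 ≡ 2978 (mod 3523)
599^4 ≡ 2978^2 = 8868484 ≡ 1093 (mod 3523)
599^8 ≡ 1093^2 = 1194649 ≡ 352 (mod 3523)
599^16 ≡ 352^2 = 123904 ≡ 599 (mod 3523)
599^32 ≡ 599^2 = 358801 ≡ 2978 (mod 3523)
599^64 ≡ 2978^2 = 8868484 ≡ 1093 (mod 3523)
599^128 ≡ 1093^2 = 1194649 ≡ 352 (mod 3523)
599^256 ≡ 352^2 = 123904 ≡ 599 (mod 3523)
599^512 ≡ 599^2 = 358801 ≡ 2978 (mod 3523)
599^565 = 599^512 × 599^32 × 599^16 × 599^4 × 599^1 ≡ 2978 × 2978 × 599 × 1093 × 599 (mod 3523).
Accumulate the product:
2978 × 2978 = 8868484 ≡ 1093
1093 × 599 = 654707 ≡ 2952
2952 × 1093 = 3226536 ≡ 2991
2991 × 599 = 1791609 ≡ 1925

1925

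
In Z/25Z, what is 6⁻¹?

Run the extended Euclidean algorithm:
25 = 4·6 + 1
6 = 6·1 + 0
gcd(6, 25) = 1, so the inverse exists.
Back-substitute for 1:
1 = 1·25 − 4·6
So 6⁻¹ ≡ −4 ≡ 21 (mod 25).

21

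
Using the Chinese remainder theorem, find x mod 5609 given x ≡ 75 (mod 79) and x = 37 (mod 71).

79⁻¹ mod 71: 79*9 ≡ 1 (mod 71), so 79⁻¹ ≡ 9.
x = 75 + 79*((37 − 75)*9 mod 71) = 75 + 79*13 = 1102.
Check: 1102 mod 79 = 75, 1102 mod 71 = 37. ✓

1102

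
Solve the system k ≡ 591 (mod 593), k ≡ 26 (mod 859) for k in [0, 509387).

593⁻¹ mod 859: 593×507 ≡ 1 (mod 859), so 593⁻¹ ≡ 507.
k = 591 + 593×((26 − 591)×507 mod 859) = 591 + 593×451 = 268034.
Check: 268034 mod 593 = 591, 268034 mod 859 = 26. ✓

268034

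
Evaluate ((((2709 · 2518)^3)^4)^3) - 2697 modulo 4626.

2709 · 2518 = 6821262 ≡ 2538 (mod 4626)
(2538)^3 ≡ 3726 (mod 4626)
(3726)^4 ≡ 3582 (mod 4626)
(3582)^3 ≡ 1044 (mod 4626)
1044 - 2697 = -1653 ≡ 2973 (mod 4626)

2973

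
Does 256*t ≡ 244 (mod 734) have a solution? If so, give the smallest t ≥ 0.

gcd(256, 734) = 2, and 2 | 244, so solutions exist.
Divide through by 2: 128*t = 122 (mod 367).
128⁻¹ ≡ 324 (mod 367).
t ≡ 324*122 ≡ 259 (mod 367).
The smallest non-negative solution is t = 259.

259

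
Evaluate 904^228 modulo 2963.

782

By square-and-multiply:
904^1 ≡ 904 (mod 2963)
904^2 ≡ 904^2 = 817216 ≡ 2391 (mod 2963)
904^4 ≡ 2391^2 = 5716881 ≡ 1254 (mod 2963)
904^8 ≡ 1254^2 = 1572516 ≡ 2126 (mod 2963)
904^16 ≡ 2126^2 = 4519876 ≡ 1301 (mod 2963)
904^32 ≡ 1301^2 = 1692601 ≡ 728 (mod 2963)
904^64 ≡ 728^2 = 529984 ≡ 2570 (mod 2963)
904^128 ≡ 2570^2 = 6604900 ≡ 373 (mod 2963)
904^228 = 904^128 · 904^64 · 904^32 · 904^4 ≡ 373 · 2570 · 728 · 1254 (mod 2963).
Accumulate the product:
373 · 2570 = 958610 ≡ 1561
1561 · 728 = 1136408 ≡ 1579
1579 · 1254 = 1980066 ≡ 782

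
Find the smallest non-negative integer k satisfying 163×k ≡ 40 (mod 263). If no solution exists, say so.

gcd(163, 263) = 1, so a unique solution mod 263 exists.
163⁻¹ ≡ 71 (mod 263).
k ≡ 71×40 ≡ 210 (mod 263).

210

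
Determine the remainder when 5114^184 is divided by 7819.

Using repeated squaring:
184 in binary is 10111000, i.e. 184 = 128 + 32 + 16 + 8.
5114^1 ≡ 5114 (mod 7819)
5114^2 ≡ 5114^2 = 26152996 ≡ 6260 (mod 7819)
5114^4 ≡ 6260^2 = 39187600 ≡ 6591 (mod 7819)
5114^8 ≡ 6591^2 = 43441281 ≡ 6736 (mod 7819)
5114^16 ≡ 6736^2 = 45373696 ≡ 39 (mod 7819)
5114^32 ≡ 39^2 = 1521 (mod 7819)
5114^64 ≡ 1521^2 = 2313441 ≡ 6836 (mod 7819)
5114^128 ≡ 6836^2 = 46730896 ≡ 4552 (mod 7819)
5114^184 = 5114^128 * 5114^32 * 5114^16 * 5114^8 ≡ 4552 * 1521 * 39 * 6736 (mod 7819).
Accumulate the product:
4552 * 1521 = 6923592 ≡ 3777
3777 * 39 = 147303 ≡ 6561
6561 * 6736 = 44194896 ≡ 1908

1908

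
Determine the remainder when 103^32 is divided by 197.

24

Compute successive squares:
103^1 ≡ 103 (mod 197)
103^2 ≡ 103^2 = 10609 ≡ 168 (mod 197)
103^4 ≡ 168^2 = 28224 ≡ 53 (mod 197)
103^8 ≡ 53^2 = 2809 ≡ 51 (mod 197)
103^16 ≡ 51^2 = 2601 ≡ 40 (mod 197)
103^32 ≡ 40^2 = 1600 ≡ 24 (mod 197)
So 103^32 ≡ 24 (mod 197).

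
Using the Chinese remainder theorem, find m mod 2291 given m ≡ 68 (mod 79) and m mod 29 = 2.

79⁻¹ mod 29: 79·18 ≡ 1 (mod 29), so 79⁻¹ ≡ 18.
m = 68 + 79·((2 − 68)·18 mod 29) = 68 + 79·1 = 147.

147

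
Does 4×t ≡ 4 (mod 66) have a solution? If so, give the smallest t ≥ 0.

1

gcd(4, 66) = 2, and 2 | 4, so solutions exist.
Divide through by 2: 2×t ≡ 2 mod 33.
2⁻¹ ≡ 17 (mod 33).
t ≡ 17×2 ≡ 1 (mod 33).
The smallest non-negative solution is t = 1.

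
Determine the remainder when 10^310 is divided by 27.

10

By square-and-multiply:
10^1 ≡ 10 (mod 27)
10^2 ≡ 10^2 = 100 ≡ 19 (mod 27)
10^4 ≡ 19^2 = 361 ≡ 10 (mod 27)
10^8 ≡ 10^2 = 100 ≡ 19 (mod 27)
10^16 ≡ 19^2 = 361 ≡ 10 (mod 27)
10^32 ≡ 10^2 = 100 ≡ 19 (mod 27)
10^64 ≡ 19^2 = 361 ≡ 10 (mod 27)
10^128 ≡ 10^2 = 100 ≡ 19 (mod 27)
10^256 ≡ 19^2 = 361 ≡ 10 (mod 27)
10^310 = 10^256 × 10^32 × 10^16 × 10^4 × 10^2 ≡ 10 × 19 × 10 × 10 × 19 (mod 27).
Accumulate the product:
10 × 19 = 190 ≡ 1
1 × 10 = 10
10 × 10 = 100 ≡ 19
19 × 19 = 361 ≡ 10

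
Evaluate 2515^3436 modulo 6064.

By square-and-multiply:
2515^1 ≡ 2515 (mod 6064)
2515^2 ≡ 2515^2 = 6325225 ≡ 473 (mod 6064)
2515^4 ≡ 473^2 = 223729 ≡ 5425 (mod 6064)
2515^8 ≡ 5425^2 = 29430625 ≡ 2033 (mod 6064)
2515^16 ≡ 2033^2 = 4133089 ≡ 3505 (mod 6064)
2515^32 ≡ 3505^2 = 12285025 ≡ 5425 (mod 6064)
2515^64 ≡ 5425^2 = 29430625 ≡ 2033 (mod 6064)
2515^128 ≡ 2033^2 = 4133089 ≡ 3505 (mod 6064)
2515^256 ≡ 3505^2 = 12285025 ≡ 5425 (mod 6064)
2515^512 ≡ 5425^2 = 29430625 ≡ 2033 (mod 6064)
2515^1024 ≡ 2033^2 = 4133089 ≡ 3505 (mod 6064)
2515^2048 ≡ 3505^2 = 12285025 ≡ 5425 (mod 6064)
2515^3436 = 2515^2048 × 2515^1024 × 2515^256 × 2515^64 × 2515^32 × 2515^8 × 2515^4 ≡ 5425 × 3505 × 5425 × 2033 × 5425 × 2033 × 5425 (mod 6064).
Accumulate the product:
5425 × 3505 = 19014625 ≡ 3985
3985 × 5425 = 21618625 ≡ 465
465 × 2033 = 945345 ≡ 5425
5425 × 5425 = 29430625 ≡ 2033
2033 × 2033 = 4133089 ≡ 3505
3505 × 5425 = 19014625 ≡ 3985

3985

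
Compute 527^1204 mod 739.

1204 in binary is 10010110100, i.e. 1204 = 1024 + 128 + 32 + 16 + 4.
527^1 ≡ 527 (mod 739)
527^2 ≡ 527^2 = 277729 ≡ 604 (mod 739)
527^4 ≡ 604^2 = 364816 ≡ 489 (mod 739)
527^8 ≡ 489^2 = 239121 ≡ 424 (mod 739)
527^16 ≡ 424^2 = 179776 ≡ 199 (mod 739)
527^32 ≡ 199^2 = 39601 ≡ 434 (mod 739)
527^64 ≡ 434^2 = 188356 ≡ 650 (mod 739)
527^128 ≡ 650^2 = 422500 ≡ 531 (mod 739)
527^256 ≡ 531^2 = 281961 ≡ 402 (mod 739)
527^512 ≡ 402^2 = 161604 ≡ 502 (mod 739)
527^1024 ≡ 502^2 = 252004 ≡ 5 (mod 739)
527^1204 = 527^1024 × 527^128 × 527^32 × 527^16 × 527^4 ≡ 5 × 531 × 434 × 199 × 489 (mod 739).
Accumulate the product:
5 × 531 = 2655 ≡ 438
438 × 434 = 190092 ≡ 169
169 × 199 = 33631 ≡ 376
376 × 489 = 183864 ≡ 592

592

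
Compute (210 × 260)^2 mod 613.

210 × 260 = 54600 ≡ 43 (mod 613)
(43)^2 ≡ 10 (mod 613)

10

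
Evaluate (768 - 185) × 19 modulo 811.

768 - 185 = 583
583 × 19 = 11077 ≡ 534 (mod 811)

534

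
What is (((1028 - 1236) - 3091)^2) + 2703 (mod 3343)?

1028 - 1236 = -208 ≡ 3135 (mod 3343)
3135 - 3091 = 44
(44)^2 ≡ 1936 (mod 3343)
1936 + 2703 = 4639 ≡ 1296 (mod 3343)

1296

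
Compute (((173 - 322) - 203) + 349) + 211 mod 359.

173 - 322 = -149 ≡ 210 (mod 359)
210 - 203 = 7
7 + 349 = 356
356 + 211 = 567 ≡ 208 (mod 359)

208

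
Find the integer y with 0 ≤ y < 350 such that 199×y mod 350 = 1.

299

Run the extended Euclidean algorithm:
350 = 1*199 + 151
199 = 1*151 + 48
151 = 3*48 + 7
48 = 6*7 + 6
7 = 1*6 + 1
6 = 6*1 + 0
gcd(199, 350) = 1, so the inverse exists.
Bézout: 1 = 29*350 − 51*199.
So 199⁻¹ ≡ −51 ≡ 299 (mod 350).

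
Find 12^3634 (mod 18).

By square-and-multiply:
12^1 ≡ 12 (mod 18)
12^2 ≡ 12^2 = 144 ≡ 0 (mod 18)
12^4 ≡ 0^2 = 0 (mod 18)
12^8 ≡ 0^2 = 0 (mod 18)
12^16 ≡ 0^2 = 0 (mod 18)
12^32 ≡ 0^2 = 0 (mod 18)
12^64 ≡ 0^2 = 0 (mod 18)
12^128 ≡ 0^2 = 0 (mod 18)
12^256 ≡ 0^2 = 0 (mod 18)
12^512 ≡ 0^2 = 0 (mod 18)
12^1024 ≡ 0^2 = 0 (mod 18)
12^2048 ≡ 0^2 = 0 (mod 18)
12^3634 = 12^2048 * 12^1024 * 12^512 * 12^32 * 12^16 * 12^2 ≡ 0 * 0 * 0 * 0 * 0 * 0 (mod 18).
Accumulate the product:
0 * 0 = 0
0 * 0 = 0
0 * 0 = 0
0 * 0 = 0
0 * 0 = 0

0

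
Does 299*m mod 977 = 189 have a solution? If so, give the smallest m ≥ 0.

gcd(299, 977) = 1, so a unique solution mod 977 exists.
299⁻¹ ≡ 232 (mod 977).
m ≡ 232*189 ≡ 860 (mod 977).

860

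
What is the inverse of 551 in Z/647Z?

155

647 = 1*551 + 96
551 = 5*96 + 71
96 = 1*71 + 25
71 = 2*25 + 21
25 = 1*21 + 4
21 = 5*4 + 1
4 = 4*1 + 0
gcd(551, 647) = 1, so the inverse exists.
Bézout: 1 = −132*647 + 155*551.
So 551⁻¹ ≡ 155 (mod 647).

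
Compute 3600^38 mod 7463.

Using repeated squaring:
3600^1 ≡ 3600 (mod 7463)
3600^2 ≡ 3600^2 = 12960000 ≡ 4232 (mod 7463)
3600^4 ≡ 4232^2 = 17909824 ≡ 6087 (mod 7463)
3600^8 ≡ 6087^2 = 37051569 ≡ 5237 (mod 7463)
3600^16 ≡ 5237^2 = 27426169 ≡ 7107 (mod 7463)
3600^32 ≡ 7107^2 = 50509449 ≡ 7328 (mod 7463)
3600^38 = 3600^32 * 3600^4 * 3600^2 ≡ 7328 * 6087 * 4232 (mod 7463).
Accumulate the product:
7328 * 6087 = 44605536 ≡ 6648
6648 * 4232 = 28134336 ≡ 6289

6289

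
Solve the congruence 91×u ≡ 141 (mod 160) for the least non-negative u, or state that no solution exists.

151

gcd(91, 160) = 1, so a unique solution mod 160 exists.
91⁻¹ ≡ 51 (mod 160).
u ≡ 51×141 ≡ 151 (mod 160).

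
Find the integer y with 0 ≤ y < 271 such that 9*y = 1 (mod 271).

241

271 = 30×9 + 1
9 = 9×1 + 0
gcd(9, 271) = 1, so the inverse exists.
Bézout: 1 = 1×271 − 30×9.
So 9⁻¹ ≡ −30 ≡ 241 (mod 271).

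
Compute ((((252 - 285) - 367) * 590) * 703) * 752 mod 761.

252 - 285 = -33 ≡ 728 (mod 761)
728 - 367 = 361
361 * 590 = 212990 ≡ 671 (mod 761)
671 * 703 = 471713 ≡ 654 (mod 761)
654 * 752 = 491808 ≡ 202 (mod 761)

202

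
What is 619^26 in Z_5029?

653

26 in binary is 11010, i.e. 26 = 16 + 8 + 2.
619^1 ≡ 619 (mod 5029)
619^2 ≡ 619^2 = 383161 ≡ 957 (mod 5029)
619^4 ≡ 957^2 = 915849 ≡ 571 (mod 5029)
619^8 ≡ 571^2 = 326041 ≡ 4185 (mod 5029)
619^16 ≡ 4185^2 = 17514225 ≡ 3247 (mod 5029)
619^26 = 619^16 · 619^8 · 619^2 ≡ 3247 · 4185 · 957 (mod 5029).
Accumulate the product:
3247 · 4185 = 13588695 ≡ 337
337 · 957 = 322509 ≡ 653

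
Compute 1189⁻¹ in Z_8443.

7669

By the extended Euclidean algorithm:
8443 = 7×1189 + 120
1189 = 9×120 + 109
120 = 1×109 + 11
109 = 9×11 + 10
11 = 1×10 + 1
10 = 10×1 + 0
gcd(1189, 8443) = 1, so the inverse exists.
Back-substitute for 1:
1 = 1×11 − 1×10
  = −1×109 + 10×11
  = 10×120 − 11×109
  = −11×1189 + 109×120
  = 109×8443 − 774×1189
So 1189⁻¹ ≡ −774 ≡ 7669 (mod 8443).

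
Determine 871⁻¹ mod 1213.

493

Apply the Euclidean algorithm and back-substitute:
1213 = 1×871 + 342
871 = 2×342 + 187
342 = 1×187 + 155
187 = 1×155 + 32
155 = 4×32 + 27
32 = 1×27 + 5
27 = 5×5 + 2
5 = 2×2 + 1
2 = 2×1 + 0
gcd(871, 1213) = 1, so the inverse exists.
Bézout: 1 = −354×1213 + 493×871.
So 871⁻¹ ≡ 493 (mod 1213).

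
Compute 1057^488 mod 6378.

5581

1057^1 ≡ 1057 (mod 6378)
1057^2 ≡ 1057^2 = 1117249 ≡ 1099 (mod 6378)
1057^4 ≡ 1099^2 = 1207801 ≡ 2359 (mod 6378)
1057^8 ≡ 2359^2 = 5564881 ≡ 3265 (mod 6378)
1057^16 ≡ 3265^2 = 10660225 ≡ 2587 (mod 6378)
1057^32 ≡ 2587^2 = 6692569 ≡ 2047 (mod 6378)
1057^64 ≡ 2047^2 = 4190209 ≡ 6241 (mod 6378)
1057^128 ≡ 6241^2 = 38950081 ≡ 6013 (mod 6378)
1057^256 ≡ 6013^2 = 36156169 ≡ 5665 (mod 6378)
1057^488 = 1057^256 × 1057^128 × 1057^64 × 1057^32 × 1057^8 ≡ 5665 × 6013 × 6241 × 2047 × 3265 (mod 6378).
Accumulate the product:
5665 × 6013 = 34063645 ≡ 5125
5125 × 6241 = 31985125 ≡ 5833
5833 × 2047 = 11940151 ≡ 535
535 × 3265 = 1746775 ≡ 5581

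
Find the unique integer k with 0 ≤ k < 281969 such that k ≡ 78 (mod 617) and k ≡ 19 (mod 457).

117925

617⁻¹ mod 457: 617·20 ≡ 1 (mod 457), so 617⁻¹ ≡ 20.
k = 78 + 617·((19 − 78)·20 mod 457) = 78 + 617·191 = 117925.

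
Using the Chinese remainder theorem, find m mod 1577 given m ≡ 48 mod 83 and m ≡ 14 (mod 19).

546

83⁻¹ mod 19: 83*11 ≡ 1 (mod 19), so 83⁻¹ ≡ 11.
m = 48 + 83*((14 − 48)*11 mod 19) = 48 + 83*6 = 546.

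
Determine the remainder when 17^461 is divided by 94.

17

Using repeated squaring:
461 in binary is 111001101, i.e. 461 = 256 + 128 + 64 + 8 + 4 + 1.
17^1 ≡ 17 (mod 94)
17^2 ≡ 17^2 = 289 ≡ 7 (mod 94)
17^4 ≡ 7^2 = 49 (mod 94)
17^8 ≡ 49^2 = 2401 ≡ 51 (mod 94)
17^16 ≡ 51^2 = 2601 ≡ 63 (mod 94)
17^32 ≡ 63^2 = 3969 ≡ 21 (mod 94)
17^64 ≡ 21^2 = 441 ≡ 65 (mod 94)
17^128 ≡ 65^2 = 4225 ≡ 89 (mod 94)
17^256 ≡ 89^2 = 7921 ≡ 25 (mod 94)
17^461 = 17^256 · 17^128 · 17^64 · 17^8 · 17^4 · 17^1 ≡ 25 · 89 · 65 · 51 · 49 · 17 (mod 94).
Accumulate the product:
25 · 89 = 2225 ≡ 63
63 · 65 = 4095 ≡ 53
53 · 51 = 2703 ≡ 71
71 · 49 = 3479 ≡ 1
1 · 17 = 17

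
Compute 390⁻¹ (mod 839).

583

Apply the Euclidean algorithm and back-substitute:
839 = 2×390 + 59
390 = 6×59 + 36
59 = 1×36 + 23
36 = 1×23 + 13
23 = 1×13 + 10
13 = 1×10 + 3
10 = 3×3 + 1
3 = 3×1 + 0
gcd(390, 839) = 1, so the inverse exists.
Bézout: 1 = 119×839 − 256×390.
So 390⁻¹ ≡ −256 ≡ 583 (mod 839).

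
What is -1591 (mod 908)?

-1591 = -2×908 + 225, so -1591 ≡ 225 (mod 908).

225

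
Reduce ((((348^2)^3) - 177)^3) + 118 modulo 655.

331

(348)^2 ≡ 584 (mod 655)
(584)^3 ≡ 374 (mod 655)
374 - 177 = 197
(197)^3 ≡ 213 (mod 655)
213 + 118 = 331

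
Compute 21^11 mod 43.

35

Using repeated squaring:
11 in binary is 1011, i.e. 11 = 8 + 2 + 1.
21^1 ≡ 21 (mod 43)
21^2 ≡ 21^2 = 441 ≡ 11 (mod 43)
21^4 ≡ 11^2 = 121 ≡ 35 (mod 43)
21^8 ≡ 35^2 = 1225 ≡ 21 (mod 43)
21^11 = 21^8 · 21^2 · 21^1 ≡ 21 · 11 · 21 (mod 43).
Accumulate the product:
21 · 11 = 231 ≡ 16
16 · 21 = 336 ≡ 35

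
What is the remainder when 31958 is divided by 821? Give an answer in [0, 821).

31958 = 38*821 + 760, so 31958 ≡ 760 (mod 821).

760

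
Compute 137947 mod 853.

137947 = 161×853 + 614, so 137947 ≡ 614 (mod 853).

614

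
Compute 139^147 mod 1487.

147 in binary is 10010011, i.e. 147 = 128 + 16 + 2 + 1.
139^1 ≡ 139 (mod 1487)
139^2 ≡ 139^2 = 19321 ≡ 1477 (mod 1487)
139^4 ≡ 1477^2 = 2181529 ≡ 100 (mod 1487)
139^8 ≡ 100^2 = 10000 ≡ 1078 (mod 1487)
139^16 ≡ 1078^2 = 1162084 ≡ 737 (mod 1487)
139^32 ≡ 737^2 = 543169 ≡ 414 (mod 1487)
139^64 ≡ 414^2 = 171396 ≡ 391 (mod 1487)
139^128 ≡ 391^2 = 152881 ≡ 1207 (mod 1487)
139^147 = 139^128 * 139^16 * 139^2 * 139^1 ≡ 1207 * 737 * 1477 * 139 (mod 1487).
Accumulate the product:
1207 * 737 = 889559 ≡ 333
333 * 1477 = 491841 ≡ 1131
1131 * 139 = 157209 ≡ 1074

1074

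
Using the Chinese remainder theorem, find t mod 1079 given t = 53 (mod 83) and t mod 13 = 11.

83⁻¹ mod 13: 83×8 ≡ 1 (mod 13), so 83⁻¹ ≡ 8.
t = 53 + 83×((11 − 53)×8 mod 13) = 53 + 83×2 = 219.
Check: 219 mod 83 = 53, 219 mod 13 = 11. ✓

219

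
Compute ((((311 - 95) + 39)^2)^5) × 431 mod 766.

311 - 95 = 216
216 + 39 = 255
(255)^2 ≡ 681 (mod 766)
(681)^5 ≡ 343 (mod 766)
343 × 431 = 147833 ≡ 761 (mod 766)

761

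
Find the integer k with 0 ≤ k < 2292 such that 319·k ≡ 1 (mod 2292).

Apply the Euclidean algorithm and back-substitute:
2292 = 7·319 + 59
319 = 5·59 + 24
59 = 2·24 + 11
24 = 2·11 + 2
11 = 5·2 + 1
2 = 2·1 + 0
gcd(319, 2292) = 1, so the inverse exists.
Bézout: 1 = 146·2292 − 1049·319.
So 319⁻¹ ≡ −1049 ≡ 1243 (mod 2292).

1243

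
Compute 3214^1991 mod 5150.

3164

1991 in binary is 11111000111, i.e. 1991 = 1024 + 512 + 256 + 128 + 64 + 4 + 2 + 1.
3214^1 ≡ 3214 (mod 5150)
3214^2 ≡ 3214^2 = 10329796 ≡ 4046 (mod 5150)
3214^4 ≡ 4046^2 = 16370116 ≡ 3416 (mod 5150)
3214^8 ≡ 3416^2 = 11669056 ≡ 4306 (mod 5150)
3214^16 ≡ 4306^2 = 18541636 ≡ 1636 (mod 5150)
3214^32 ≡ 1636^2 = 2676496 ≡ 3646 (mod 5150)
3214^64 ≡ 3646^2 = 13293316 ≡ 1166 (mod 5150)
3214^128 ≡ 1166^2 = 1359556 ≡ 5106 (mod 5150)
3214^256 ≡ 5106^2 = 26071236 ≡ 1936 (mod 5150)
3214^512 ≡ 1936^2 = 3748096 ≡ 4046 (mod 5150)
3214^1024 ≡ 4046^2 = 16370116 ≡ 3416 (mod 5150)
3214^1991 = 3214^1024 · 3214^512 · 3214^256 · 3214^128 · 3214^64 · 3214^4 · 3214^2 · 3214^1 ≡ 3416 · 4046 · 1936 · 5106 · 1166 · 3416 · 4046 · 3214 (mod 5150).
Accumulate the product:
3416 · 4046 = 13821136 ≡ 3686
3686 · 1936 = 7136096 ≡ 3346
3346 · 5106 = 17084676 ≡ 2126
2126 · 1166 = 2478916 ≡ 1766
1766 · 3416 = 6032656 ≡ 2006
2006 · 4046 = 8116276 ≡ 5026
5026 · 3214 = 16153564 ≡ 3164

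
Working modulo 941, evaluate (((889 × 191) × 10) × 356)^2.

889 × 191 = 169799 ≡ 419 (mod 941)
419 × 10 = 4190 ≡ 426 (mod 941)
426 × 356 = 151656 ≡ 155 (mod 941)
(155)^2 ≡ 500 (mod 941)

500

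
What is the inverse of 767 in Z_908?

747

By the extended Euclidean algorithm:
908 = 1×767 + 141
767 = 5×141 + 62
141 = 2×62 + 17
62 = 3×17 + 11
17 = 1×11 + 6
11 = 1×6 + 5
6 = 1×5 + 1
5 = 5×1 + 0
gcd(767, 908) = 1, so the inverse exists.
Back-substitute for 1:
1 = 1×6 − 1×5
  = −1×11 + 2×6
  = 2×17 − 3×11
  = −3×62 + 11×17
  = 11×141 − 25×62
  = −25×767 + 136×141
  = 136×908 − 161×767
So 767⁻¹ ≡ −161 ≡ 747 (mod 908).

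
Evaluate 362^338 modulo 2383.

1192

Compute successive squares:
338 in binary is 101010010, i.e. 338 = 256 + 64 + 16 + 2.
362^1 ≡ 362 (mod 2383)
362^2 ≡ 362^2 = 131044 ≡ 2362 (mod 2383)
362^4 ≡ 2362^2 = 5579044 ≡ 441 (mod 2383)
362^8 ≡ 441^2 = 194481 ≡ 1458 (mod 2383)
362^16 ≡ 1458^2 = 2125764 ≡ 128 (mod 2383)
362^32 ≡ 128^2 = 16384 ≡ 2086 (mod 2383)
362^64 ≡ 2086^2 = 4351396 ≡ 38 (mod 2383)
362^128 ≡ 38^2 = 1444 (mod 2383)
362^256 ≡ 1444^2 = 2085136 ≡ 11 (mod 2383)
362^338 = 362^256 * 362^64 * 362^16 * 362^2 ≡ 11 * 38 * 128 * 2362 (mod 2383).
Accumulate the product:
11 * 38 = 418
418 * 128 = 53504 ≡ 1078
1078 * 2362 = 2546236 ≡ 1192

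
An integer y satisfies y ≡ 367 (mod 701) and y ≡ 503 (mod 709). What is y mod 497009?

485459

701⁻¹ mod 709: 701·443 ≡ 1 (mod 709), so 701⁻¹ ≡ 443.
y = 367 + 701·((503 − 367)·443 mod 709) = 367 + 701·692 = 485459.
Check: 485459 mod 701 = 367, 485459 mod 709 = 503. ✓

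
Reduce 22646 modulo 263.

22646 = 86·263 + 28, so 22646 ≡ 28 (mod 263).

28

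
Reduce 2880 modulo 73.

33

2880 = 39*73 + 33, so 2880 ≡ 33 (mod 73).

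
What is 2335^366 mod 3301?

Using repeated squaring:
366 in binary is 101101110, i.e. 366 = 256 + 64 + 32 + 8 + 4 + 2.
2335^1 ≡ 2335 (mod 3301)
2335^2 ≡ 2335^2 = 5452225 ≡ 2274 (mod 3301)
2335^4 ≡ 2274^2 = 5171076 ≡ 1710 (mod 3301)
2335^8 ≡ 1710^2 = 2924100 ≡ 2715 (mod 3301)
2335^16 ≡ 2715^2 = 7371225 ≡ 92 (mod 3301)
2335^32 ≡ 92^2 = 8464 ≡ 1862 (mod 3301)
2335^64 ≡ 1862^2 = 3467044 ≡ 994 (mod 3301)
2335^128 ≡ 994^2 = 988036 ≡ 1037 (mod 3301)
2335^256 ≡ 1037^2 = 1075369 ≡ 2544 (mod 3301)
2335^366 = 2335^256 · 2335^64 · 2335^32 · 2335^8 · 2335^4 · 2335^2 ≡ 2544 · 994 · 1862 · 2715 · 1710 · 2274 (mod 3301).
Accumulate the product:
2544 · 994 = 2528736 ≡ 170
170 · 1862 = 316540 ≡ 2945
2945 · 2715 = 7995675 ≡ 653
653 · 1710 = 1116630 ≡ 892
892 · 2274 = 2028408 ≡ 1594

1594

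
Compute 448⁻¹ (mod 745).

597

By the extended Euclidean algorithm:
745 = 1×448 + 297
448 = 1×297 + 151
297 = 1×151 + 146
151 = 1×146 + 5
146 = 29×5 + 1
5 = 5×1 + 0
gcd(448, 745) = 1, so the inverse exists.
Back-substitute for 1:
1 = 1×146 − 29×5
  = −29×151 + 30×146
  = 30×297 − 59×151
  = −59×448 + 89×297
  = 89×745 − 148×448
So 448⁻¹ ≡ −148 ≡ 597 (mod 745).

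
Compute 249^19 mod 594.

By square-and-multiply:
19 in binary is 10011, i.e. 19 = 16 + 2 + 1.
249^1 ≡ 249 (mod 594)
249^2 ≡ 249^2 = 62001 ≡ 225 (mod 594)
249^4 ≡ 225^2 = 50625 ≡ 135 (mod 594)
249^8 ≡ 135^2 = 18225 ≡ 405 (mod 594)
249^16 ≡ 405^2 = 164025 ≡ 81 (mod 594)
249^19 = 249^16 × 249^2 × 249^1 ≡ 81 × 225 × 249 (mod 594).
Accumulate the product:
81 × 225 = 18225 ≡ 405
405 × 249 = 100845 ≡ 459

459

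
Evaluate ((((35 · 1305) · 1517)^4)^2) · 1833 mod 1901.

35 · 1305 = 45675 ≡ 51 (mod 1901)
51 · 1517 = 77367 ≡ 1327 (mod 1901)
(1327)^4 ≡ 518 (mod 1901)
(518)^2 ≡ 283 (mod 1901)
283 · 1833 = 518739 ≡ 1667 (mod 1901)

1667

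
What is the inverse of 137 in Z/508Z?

89

Run the extended Euclidean algorithm:
508 = 3·137 + 97
137 = 1·97 + 40
97 = 2·40 + 17
40 = 2·17 + 6
17 = 2·6 + 5
6 = 1·5 + 1
5 = 5·1 + 0
gcd(137, 508) = 1, so the inverse exists.
Back-substitute for 1:
1 = 1·6 − 1·5
  = −1·17 + 3·6
  = 3·40 − 7·17
  = −7·97 + 17·40
  = 17·137 − 24·97
  = −24·508 + 89·137
So 137⁻¹ ≡ 89 (mod 508).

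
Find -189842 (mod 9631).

2778

-189842 = -20·9631 + 2778, so -189842 ≡ 2778 (mod 9631).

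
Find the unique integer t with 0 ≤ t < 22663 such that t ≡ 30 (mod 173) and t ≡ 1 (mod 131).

173⁻¹ mod 131: 173*78 ≡ 1 (mod 131), so 173⁻¹ ≡ 78.
t = 30 + 173*((1 − 30)*78 mod 131) = 30 + 173*96 = 16638.

16638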